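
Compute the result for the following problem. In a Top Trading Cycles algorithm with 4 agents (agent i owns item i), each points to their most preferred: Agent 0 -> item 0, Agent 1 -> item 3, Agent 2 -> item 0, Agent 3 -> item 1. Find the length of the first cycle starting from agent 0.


Step 1: Trace the pointer graph from agent 0: 0 -> 0
Step 2: A cycle is detected when we revisit agent 0
Step 3: The cycle is: 0 -> 0
Step 4: Cycle length = 1

1


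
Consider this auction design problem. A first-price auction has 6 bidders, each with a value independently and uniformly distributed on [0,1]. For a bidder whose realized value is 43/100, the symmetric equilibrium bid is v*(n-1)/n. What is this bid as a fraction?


Step 1: The symmetric BNE bidding function is b(v) = v * (n-1) / n
Step 2: Substitute v = 43/100 and n = 6
Step 3: b = 43/100 * 5/6
Step 4: b = 43/120

43/120


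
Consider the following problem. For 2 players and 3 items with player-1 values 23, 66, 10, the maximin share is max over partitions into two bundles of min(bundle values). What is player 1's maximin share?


Step 1: Item values = 23, 66, 10
Step 2: Enumerate all 2-bundle partitions and take the smaller bundle:
  Partition 1: {23} vs {66,10} -> bundles 23, 76; min = 23
  Partition 2: {66} vs {23,10} -> bundles 66, 33; min = 33
  Partition 3: {10} vs {23,66} -> bundles 10, 89; min = 10
Step 3: MMS = max(23, 33, 10) = 33

33


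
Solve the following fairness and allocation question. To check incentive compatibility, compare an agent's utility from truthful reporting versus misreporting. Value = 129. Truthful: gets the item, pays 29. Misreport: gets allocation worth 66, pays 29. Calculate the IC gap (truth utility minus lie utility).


Step 1: U(truth) = value - payment = 129 - 29 = 100
Step 2: U(lie) = allocation - payment = 66 - 29 = 37
Step 3: IC gap = 100 - 37 = 63

63


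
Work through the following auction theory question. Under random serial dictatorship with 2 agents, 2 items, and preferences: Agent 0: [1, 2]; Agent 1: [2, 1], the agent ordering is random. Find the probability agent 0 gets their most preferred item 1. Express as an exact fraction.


Step 1: Agent 0 wants item 1
Step 2: There are 2 possible orderings of agents
Step 3: In 2 orderings, agent 0 gets item 1
Step 4: Probability = 2/2 = 1

1


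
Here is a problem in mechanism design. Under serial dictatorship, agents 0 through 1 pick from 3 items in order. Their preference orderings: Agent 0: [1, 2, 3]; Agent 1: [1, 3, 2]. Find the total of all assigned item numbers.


Step 1: Agent 0 picks item 1
Step 2: Agent 1 picks item 3
Step 3: Sum = 1 + 3 = 4

4


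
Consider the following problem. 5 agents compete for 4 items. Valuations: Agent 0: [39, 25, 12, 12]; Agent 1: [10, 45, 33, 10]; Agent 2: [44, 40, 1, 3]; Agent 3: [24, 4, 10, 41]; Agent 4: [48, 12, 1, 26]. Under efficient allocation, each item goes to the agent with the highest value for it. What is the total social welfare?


Step 1: For each item, find the maximum value among all agents.
Step 2: Item 0 -> Agent 4 (value 48)
Step 3: Item 1 -> Agent 1 (value 45)
Step 4: Item 2 -> Agent 1 (value 33)
Step 5: Item 3 -> Agent 3 (value 41)
Step 6: Total welfare = 48 + 45 + 33 + 41 = 167

167


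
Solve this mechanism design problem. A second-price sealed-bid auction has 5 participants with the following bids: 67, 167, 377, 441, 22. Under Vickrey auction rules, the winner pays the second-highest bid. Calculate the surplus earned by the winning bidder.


Step 1: Sort bids in descending order: 441, 377, 167, 67, 22
Step 2: The winning bid is the highest: 441
Step 3: The payment equals the second-highest bid: 377
Step 4: Surplus = winner's bid - payment = 441 - 377 = 64

64


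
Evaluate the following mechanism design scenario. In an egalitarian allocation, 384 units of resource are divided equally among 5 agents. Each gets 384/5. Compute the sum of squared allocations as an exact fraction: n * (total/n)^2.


Step 1: Each agent's share = 384/5
Step 2: Square of each share = (384/5)^2 = 147456/25
Step 3: Sum of squares = 5 * 147456/25 = 147456/5

147456/5


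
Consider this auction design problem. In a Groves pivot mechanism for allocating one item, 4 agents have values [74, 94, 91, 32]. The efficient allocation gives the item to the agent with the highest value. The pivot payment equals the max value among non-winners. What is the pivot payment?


Step 1: The efficient winner is agent 1 with value 94
Step 2: Other agents' values: [74, 91, 32]
Step 3: Pivot payment = max(others) = 91
Step 4: The winner pays 91

91


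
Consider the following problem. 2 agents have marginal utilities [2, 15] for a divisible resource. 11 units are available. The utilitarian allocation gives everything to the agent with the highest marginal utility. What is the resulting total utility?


Step 1: The marginal utilities are [2, 15]
Step 2: The highest marginal utility is 15
Step 3: All 11 units go to that agent
Step 4: Total utility = 15 * 11 = 165

165


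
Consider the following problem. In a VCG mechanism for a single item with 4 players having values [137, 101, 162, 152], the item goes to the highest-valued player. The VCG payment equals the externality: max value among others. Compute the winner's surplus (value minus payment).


Step 1: The winner is the agent with the highest value: agent 2 with value 162
Step 2: Values of other agents: [137, 101, 152]
Step 3: VCG payment = max of others' values = 152
Step 4: Surplus = 162 - 152 = 10

10


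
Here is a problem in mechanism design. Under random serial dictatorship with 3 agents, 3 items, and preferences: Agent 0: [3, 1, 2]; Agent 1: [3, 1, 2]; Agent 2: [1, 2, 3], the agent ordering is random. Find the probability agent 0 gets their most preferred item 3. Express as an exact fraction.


Step 1: Agent 0 wants item 3
Step 2: There are 6 possible orderings of agents
Step 3: In 3 orderings, agent 0 gets item 3
Step 4: Probability = 3/6 = 1/2

1/2


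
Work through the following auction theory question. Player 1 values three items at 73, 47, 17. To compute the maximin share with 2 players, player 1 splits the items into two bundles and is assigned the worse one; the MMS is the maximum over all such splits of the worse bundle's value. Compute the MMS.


Step 1: Item values = 73, 47, 17
Step 2: Enumerate all 2-bundle partitions and take the smaller bundle:
  Partition 1: {73} vs {47,17} -> bundles 73, 64; min = 64
  Partition 2: {47} vs {73,17} -> bundles 47, 90; min = 47
  Partition 3: {17} vs {73,47} -> bundles 17, 120; min = 17
Step 3: MMS = max(64, 47, 17) = 64

64


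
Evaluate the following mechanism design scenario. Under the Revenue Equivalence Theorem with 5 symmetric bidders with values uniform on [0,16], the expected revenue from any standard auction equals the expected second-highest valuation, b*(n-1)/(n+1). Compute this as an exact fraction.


Step 1: By Revenue Equivalence, expected revenue = b*(n-1)/(n+1)
Step 2: Substituting n = 5, b = 16
Step 3: Revenue = 16*(5-1)/(5+1) = 16*4/6
Step 4: Revenue = 64/6 = 32/3

32/3


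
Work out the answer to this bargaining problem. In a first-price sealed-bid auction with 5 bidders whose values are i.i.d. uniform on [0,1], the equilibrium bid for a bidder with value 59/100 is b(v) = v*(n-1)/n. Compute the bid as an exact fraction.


Step 1: The symmetric BNE bidding function is b(v) = v * (n-1) / n
Step 2: Substitute v = 59/100 and n = 5
Step 3: b = 59/100 * 4/5
Step 4: b = 59/125

59/125


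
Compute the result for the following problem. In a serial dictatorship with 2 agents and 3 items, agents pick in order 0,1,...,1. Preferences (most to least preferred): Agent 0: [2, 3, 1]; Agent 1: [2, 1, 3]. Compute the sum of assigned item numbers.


Step 1: Agent 0 picks item 2
Step 2: Agent 1 picks item 1
Step 3: Sum = 2 + 1 = 3

3


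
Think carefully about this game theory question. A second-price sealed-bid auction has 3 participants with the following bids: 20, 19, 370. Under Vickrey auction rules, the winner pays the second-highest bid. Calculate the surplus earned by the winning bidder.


Step 1: Sort bids in descending order: 370, 20, 19
Step 2: The winning bid is the highest: 370
Step 3: The payment equals the second-highest bid: 20
Step 4: Surplus = winner's bid - payment = 370 - 20 = 350

350


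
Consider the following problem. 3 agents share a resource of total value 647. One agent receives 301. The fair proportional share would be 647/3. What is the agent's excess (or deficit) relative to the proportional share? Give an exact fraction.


Step 1: Proportional share = 647/3
Step 2: Agent's actual allocation = 301
Step 3: Excess = 301 - 647/3 = 256/3

256/3


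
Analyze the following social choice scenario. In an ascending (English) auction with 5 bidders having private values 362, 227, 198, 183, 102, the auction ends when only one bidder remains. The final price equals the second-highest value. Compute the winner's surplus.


Step 1: Identify the highest value: 362
Step 2: Identify the second-highest value: 227
Step 3: The final price = second-highest value = 227
Step 4: Surplus = 362 - 227 = 135

135


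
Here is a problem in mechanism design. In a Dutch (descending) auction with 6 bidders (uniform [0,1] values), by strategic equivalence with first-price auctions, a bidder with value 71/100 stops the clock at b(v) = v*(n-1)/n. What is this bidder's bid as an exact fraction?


Step 1: Dutch auctions are strategically equivalent to first-price auctions
Step 2: The equilibrium bid is b(v) = v*(n-1)/n
Step 3: b = 71/100 * 5/6
Step 4: b = 71/120

71/120


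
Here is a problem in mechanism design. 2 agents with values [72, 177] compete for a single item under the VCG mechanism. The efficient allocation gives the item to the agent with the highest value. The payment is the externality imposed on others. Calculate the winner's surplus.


Step 1: The winner is the agent with the highest value: agent 1 with value 177
Step 2: Values of other agents: [72]
Step 3: VCG payment = max of others' values = 72
Step 4: Surplus = 177 - 72 = 105

105


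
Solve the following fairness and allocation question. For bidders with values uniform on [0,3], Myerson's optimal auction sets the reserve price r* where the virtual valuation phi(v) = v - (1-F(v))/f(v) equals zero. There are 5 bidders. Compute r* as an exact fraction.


Step 1: For U[0,3], F(v) = v/3 and f(v) = 1/3
Step 2: phi(v) = v - (1 - v/3)/(1/3) = v - (3 - v) = 2v - 3
Step 3: Set phi(r*) = 0: 2r* - 3 = 0
Step 4: r* = 3/2 (the number of bidders n = 5 does not enter)

3/2


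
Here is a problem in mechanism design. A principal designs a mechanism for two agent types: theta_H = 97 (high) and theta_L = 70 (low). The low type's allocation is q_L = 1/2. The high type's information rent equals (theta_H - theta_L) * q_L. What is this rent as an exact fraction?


Step 1: theta_H - theta_L = 97 - 70 = 27
Step 2: Information rent = (theta_H - theta_L) * q_L
Step 3: = 27 * 1/2
Step 4: = 27/2

27/2


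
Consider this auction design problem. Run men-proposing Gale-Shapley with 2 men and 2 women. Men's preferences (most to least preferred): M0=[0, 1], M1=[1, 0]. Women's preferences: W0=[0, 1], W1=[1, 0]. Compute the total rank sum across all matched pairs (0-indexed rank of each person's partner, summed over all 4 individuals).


Step 1: Run Gale-Shapley (men propose, women hold best offer):
  M0 proposes to W0; she accepts
  M1 proposes to W1; she accepts
Step 2: Final matching: W0-M0, W1-M1
Step 3: 0-indexed ranks (man's rank of his match, then woman's): 0 + 0 + 0 + 0
Step 4: Total rank sum = 0

0


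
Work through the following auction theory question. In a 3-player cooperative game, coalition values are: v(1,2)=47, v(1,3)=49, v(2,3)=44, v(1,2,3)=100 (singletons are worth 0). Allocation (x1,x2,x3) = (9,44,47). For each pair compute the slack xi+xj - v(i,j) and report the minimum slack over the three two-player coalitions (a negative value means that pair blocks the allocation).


Step 1: Slack for coalition (1,2): x1+x2 - v12 = 53 - 47 = 6
Step 2: Slack for coalition (1,3): x1+x3 - v13 = 56 - 49 = 7
Step 3: Slack for coalition (2,3): x2+x3 - v23 = 91 - 44 = 47
Step 4: Minimum slack = min(6, 7, 47) = 6, attained by (1,2); no pair can gain by deviating, so the allocation is in the core

6


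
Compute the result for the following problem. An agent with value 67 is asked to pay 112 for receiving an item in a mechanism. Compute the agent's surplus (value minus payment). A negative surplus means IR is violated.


Step 1: Surplus = value - payment = 67 - 112 = -45
Step 2: IR is violated (surplus < 0)

-45


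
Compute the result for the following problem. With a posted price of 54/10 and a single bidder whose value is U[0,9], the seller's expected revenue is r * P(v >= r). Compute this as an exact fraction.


Step 1: Posted price r = 27/5, value support [0,9]
Step 2: P(v >= r) = (9 - 27/5)/9 = 2/5
Step 3: Expected revenue = r * P(v >= r) = 27/5 * 2/5
Step 4: Revenue = 54/25

54/25


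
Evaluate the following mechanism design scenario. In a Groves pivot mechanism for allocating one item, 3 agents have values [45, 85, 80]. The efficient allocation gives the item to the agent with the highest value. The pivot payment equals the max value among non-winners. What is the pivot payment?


Step 1: The efficient winner is agent 1 with value 85
Step 2: Other agents' values: [45, 80]
Step 3: Pivot payment = max(others) = 80
Step 4: The winner pays 80

80


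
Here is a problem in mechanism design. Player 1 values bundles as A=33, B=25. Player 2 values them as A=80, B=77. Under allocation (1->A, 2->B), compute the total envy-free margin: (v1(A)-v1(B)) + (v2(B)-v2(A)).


Step 1: Player 1's margin = v1(A) - v1(B) = 33 - 25 = 8
Step 2: Player 2's margin = v2(B) - v2(A) = 77 - 80 = -3
Step 3: Total margin = 8 + -3 = 5

5


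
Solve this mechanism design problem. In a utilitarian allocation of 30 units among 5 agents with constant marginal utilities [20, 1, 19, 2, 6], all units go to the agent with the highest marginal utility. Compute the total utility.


Step 1: The marginal utilities are [20, 1, 19, 2, 6]
Step 2: The highest marginal utility is 20
Step 3: All 30 units go to that agent
Step 4: Total utility = 20 * 30 = 600

600


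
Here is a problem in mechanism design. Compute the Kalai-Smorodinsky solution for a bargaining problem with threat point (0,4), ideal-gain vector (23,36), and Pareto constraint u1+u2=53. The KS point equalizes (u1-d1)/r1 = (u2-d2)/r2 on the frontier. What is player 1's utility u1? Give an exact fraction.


Step 1: At the KS point, (u1-d1)/r1 = (u2-d2)/r2 = t and u1+u2 = 53
Step 2: u1 = d1 + r1*t and u2 = d2 + r2*t, so (d1 + r1*t) + (d2 + r2*t) = 53
Step 3: t = (53 - 0 - 4)/(23 + 36) = 49/59
Step 4: u1 = d1 + r1*t = 0 + 23 * 49/59 = 1127/59
Step 5: (Check: u2 = d2 + r2*t = 2000/59; u1+u2 = 1127/59 + 2000/59 = 53, on the frontier.)

1127/59


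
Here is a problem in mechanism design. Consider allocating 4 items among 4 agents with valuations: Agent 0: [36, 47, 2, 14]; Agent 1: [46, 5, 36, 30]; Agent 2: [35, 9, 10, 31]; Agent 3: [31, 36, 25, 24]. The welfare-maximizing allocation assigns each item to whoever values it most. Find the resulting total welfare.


Step 1: For each item, find the maximum value among all agents.
Step 2: Item 0 -> Agent 1 (value 46)
Step 3: Item 1 -> Agent 0 (value 47)
Step 4: Item 2 -> Agent 1 (value 36)
Step 5: Item 3 -> Agent 2 (value 31)
Step 6: Total welfare = 46 + 47 + 36 + 31 = 160

160


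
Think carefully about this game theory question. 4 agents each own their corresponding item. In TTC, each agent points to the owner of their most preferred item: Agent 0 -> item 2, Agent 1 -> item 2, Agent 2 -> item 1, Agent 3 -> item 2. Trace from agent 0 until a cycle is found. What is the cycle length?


Step 1: Trace the pointer graph from agent 0: 0 -> 2 -> 1 -> 2
Step 2: A cycle is detected when we revisit agent 2
Step 3: The cycle is: 2 -> 1 -> 2
Step 4: Cycle length = 2

2


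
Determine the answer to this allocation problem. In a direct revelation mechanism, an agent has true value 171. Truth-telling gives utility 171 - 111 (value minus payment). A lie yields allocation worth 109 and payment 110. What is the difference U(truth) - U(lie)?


Step 1: U(truth) = value - payment = 171 - 111 = 60
Step 2: U(lie) = allocation - payment = 109 - 110 = -1
Step 3: IC gap = 60 - (-1) = 61

61


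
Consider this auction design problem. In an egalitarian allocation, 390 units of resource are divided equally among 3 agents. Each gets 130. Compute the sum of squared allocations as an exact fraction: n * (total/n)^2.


Step 1: Each agent's share = 390/3 = 130
Step 2: Square of each share = (130)^2 = 16900
Step 3: Sum of squares = 3 * 16900 = 50700

50700


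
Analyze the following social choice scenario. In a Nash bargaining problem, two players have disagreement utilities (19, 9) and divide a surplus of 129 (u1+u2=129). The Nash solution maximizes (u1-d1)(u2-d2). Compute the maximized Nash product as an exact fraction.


Step 1: The Nash solution splits surplus symmetrically above the disagreement point
Step 2: u1 = (total + d1 - d2)/2 = (129 + 19 - 9)/2 = 139/2
Step 3: u2 = (total - d1 + d2)/2 = (129 - 19 + 9)/2 = 119/2
Step 4: Nash product = (139/2 - 19) * (119/2 - 9)
Step 5: = 101/2 * 101/2 = 10201/4

10201/4


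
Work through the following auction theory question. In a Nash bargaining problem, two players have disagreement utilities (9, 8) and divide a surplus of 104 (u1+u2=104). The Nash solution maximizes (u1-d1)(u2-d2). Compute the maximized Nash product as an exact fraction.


Step 1: The Nash solution splits surplus symmetrically above the disagreement point
Step 2: u1 = (total + d1 - d2)/2 = (104 + 9 - 8)/2 = 105/2
Step 3: u2 = (total - d1 + d2)/2 = (104 - 9 + 8)/2 = 103/2
Step 4: Nash product = (105/2 - 9) * (103/2 - 8)
Step 5: = 87/2 * 87/2 = 7569/4

7569/4


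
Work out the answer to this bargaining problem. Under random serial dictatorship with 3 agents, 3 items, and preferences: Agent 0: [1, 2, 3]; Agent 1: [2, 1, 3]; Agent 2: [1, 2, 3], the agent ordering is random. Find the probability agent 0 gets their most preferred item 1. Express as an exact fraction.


Step 1: Agent 0 wants item 1
Step 2: There are 6 possible orderings of agents
Step 3: In 3 orderings, agent 0 gets item 1
Step 4: Probability = 3/6 = 1/2

1/2


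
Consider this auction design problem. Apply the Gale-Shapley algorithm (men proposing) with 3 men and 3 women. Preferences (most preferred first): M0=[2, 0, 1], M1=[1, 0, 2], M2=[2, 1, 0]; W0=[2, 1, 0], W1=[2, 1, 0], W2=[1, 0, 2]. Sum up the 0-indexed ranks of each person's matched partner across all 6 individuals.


Step 1: Run Gale-Shapley (men propose, women hold best offer):
  M0 proposes to W2; she accepts
  M1 proposes to W1; she accepts
  M2 proposes to W2; rejected
  M2 proposes to W1; she switches from M1
  M1 proposes to W0; she accepts
Step 2: Final matching: W0-M1, W1-M2, W2-M0
Step 3: 0-indexed ranks (man's rank of his match, then woman's): 1 + 1 + 1 + 0 + 0 + 1
Step 4: Total rank sum = 4

4


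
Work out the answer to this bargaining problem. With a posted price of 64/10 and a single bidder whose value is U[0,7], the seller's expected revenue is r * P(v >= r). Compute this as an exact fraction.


Step 1: Posted price r = 32/5, value support [0,7]
Step 2: P(v >= r) = (7 - 32/5)/7 = 3/35
Step 3: Expected revenue = r * P(v >= r) = 32/5 * 3/35
Step 4: Revenue = 96/175

96/175


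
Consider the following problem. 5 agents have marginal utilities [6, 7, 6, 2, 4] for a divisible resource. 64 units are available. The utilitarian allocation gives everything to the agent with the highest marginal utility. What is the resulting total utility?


Step 1: The marginal utilities are [6, 7, 6, 2, 4]
Step 2: The highest marginal utility is 7
Step 3: All 64 units go to that agent
Step 4: Total utility = 7 * 64 = 448

448


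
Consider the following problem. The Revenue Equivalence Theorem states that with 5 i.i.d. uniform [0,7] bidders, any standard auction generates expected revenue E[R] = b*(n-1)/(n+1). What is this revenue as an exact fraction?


Step 1: By Revenue Equivalence, expected revenue = b*(n-1)/(n+1)
Step 2: Substituting n = 5, b = 7
Step 3: Revenue = 7*(5-1)/(5+1) = 7*4/6
Step 4: Revenue = 28/6 = 14/3

14/3


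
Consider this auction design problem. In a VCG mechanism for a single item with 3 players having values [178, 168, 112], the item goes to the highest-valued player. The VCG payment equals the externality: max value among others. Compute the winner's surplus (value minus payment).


Step 1: The winner is the agent with the highest value: agent 0 with value 178
Step 2: Values of other agents: [168, 112]
Step 3: VCG payment = max of others' values = 168
Step 4: Surplus = 178 - 168 = 10

10


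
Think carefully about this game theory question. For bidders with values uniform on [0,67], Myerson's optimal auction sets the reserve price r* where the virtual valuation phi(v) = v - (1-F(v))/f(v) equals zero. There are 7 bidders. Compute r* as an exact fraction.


Step 1: For U[0,67], F(v) = v/67 and f(v) = 1/67
Step 2: phi(v) = v - (1 - v/67)/(1/67) = v - (67 - v) = 2v - 67
Step 3: Set phi(r*) = 0: 2r* - 67 = 0
Step 4: r* = 67/2 (the number of bidders n = 7 does not enter)

67/2


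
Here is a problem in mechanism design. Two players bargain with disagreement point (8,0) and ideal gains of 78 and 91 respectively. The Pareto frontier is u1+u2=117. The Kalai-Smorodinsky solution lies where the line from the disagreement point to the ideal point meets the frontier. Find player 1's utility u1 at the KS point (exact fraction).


Step 1: At the KS point, (u1-d1)/r1 = (u2-d2)/r2 = t and u1+u2 = 117
Step 2: u1 = d1 + r1*t and u2 = d2 + r2*t, so (d1 + r1*t) + (d2 + r2*t) = 117
Step 3: t = (117 - 8 - 0)/(78 + 91) = 109/169
Step 4: u1 = d1 + r1*t = 8 + 78 * 109/169 = 758/13
Step 5: (Check: u2 = d2 + r2*t = 763/13; u1+u2 = 758/13 + 763/13 = 117, on the frontier.)

758/13


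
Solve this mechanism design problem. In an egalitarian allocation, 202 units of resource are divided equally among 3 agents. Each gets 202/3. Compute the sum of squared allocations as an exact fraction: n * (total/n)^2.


Step 1: Each agent's share = 202/3
Step 2: Square of each share = (202/3)^2 = 40804/9
Step 3: Sum of squares = 3 * 40804/9 = 40804/3

40804/3


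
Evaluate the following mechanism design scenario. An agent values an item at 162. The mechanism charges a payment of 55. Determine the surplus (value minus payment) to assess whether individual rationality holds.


Step 1: Surplus = value - payment = 162 - 55 = 107
Step 2: IR is satisfied (surplus >= 0)

107


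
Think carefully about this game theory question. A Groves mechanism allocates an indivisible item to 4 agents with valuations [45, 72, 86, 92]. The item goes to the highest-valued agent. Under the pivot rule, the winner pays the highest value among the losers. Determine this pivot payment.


Step 1: The efficient winner is agent 3 with value 92
Step 2: Other agents' values: [45, 72, 86]
Step 3: Pivot payment = max(others) = 86
Step 4: The winner pays 86

86


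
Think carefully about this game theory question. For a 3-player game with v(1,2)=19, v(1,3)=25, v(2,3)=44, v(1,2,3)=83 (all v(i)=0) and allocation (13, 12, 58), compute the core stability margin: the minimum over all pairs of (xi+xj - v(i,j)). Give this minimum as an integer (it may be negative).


Step 1: Slack for coalition (1,2): x1+x2 - v12 = 25 - 19 = 6
Step 2: Slack for coalition (1,3): x1+x3 - v13 = 71 - 25 = 46
Step 3: Slack for coalition (2,3): x2+x3 - v23 = 70 - 44 = 26
Step 4: Minimum slack = min(6, 46, 26) = 6, attained by (1,2); no pair can gain by deviating, so the allocation is in the core

6


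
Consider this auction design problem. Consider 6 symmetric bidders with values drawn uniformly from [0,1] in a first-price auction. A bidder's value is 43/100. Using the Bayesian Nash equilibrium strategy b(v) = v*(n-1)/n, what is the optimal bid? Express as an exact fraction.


Step 1: The symmetric BNE bidding function is b(v) = v * (n-1) / n
Step 2: Substitute v = 43/100 and n = 6
Step 3: b = 43/100 * 5/6
Step 4: b = 43/120

43/120


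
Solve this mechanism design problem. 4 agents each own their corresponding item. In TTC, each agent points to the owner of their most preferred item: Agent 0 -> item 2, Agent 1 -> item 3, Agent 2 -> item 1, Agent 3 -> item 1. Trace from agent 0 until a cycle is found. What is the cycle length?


Step 1: Trace the pointer graph from agent 0: 0 -> 2 -> 1 -> 3 -> 1
Step 2: A cycle is detected when we revisit agent 1
Step 3: The cycle is: 1 -> 3 -> 1
Step 4: Cycle length = 2

2


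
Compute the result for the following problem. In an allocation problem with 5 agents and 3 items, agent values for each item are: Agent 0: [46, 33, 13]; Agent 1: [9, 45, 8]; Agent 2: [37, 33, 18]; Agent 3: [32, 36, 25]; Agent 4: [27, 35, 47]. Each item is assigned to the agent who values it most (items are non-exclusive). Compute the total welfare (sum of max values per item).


Step 1: For each item, find the maximum value among all agents.
Step 2: Item 0 -> Agent 0 (value 46)
Step 3: Item 1 -> Agent 1 (value 45)
Step 4: Item 2 -> Agent 4 (value 47)
Step 5: Total welfare = 46 + 45 + 47 = 138

138


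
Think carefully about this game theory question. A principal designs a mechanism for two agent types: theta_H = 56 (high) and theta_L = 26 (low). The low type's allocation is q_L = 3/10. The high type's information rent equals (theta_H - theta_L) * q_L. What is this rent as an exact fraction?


Step 1: theta_H - theta_L = 56 - 26 = 30
Step 2: Information rent = (theta_H - theta_L) * q_L
Step 3: = 30 * 3/10
Step 4: = 9

9


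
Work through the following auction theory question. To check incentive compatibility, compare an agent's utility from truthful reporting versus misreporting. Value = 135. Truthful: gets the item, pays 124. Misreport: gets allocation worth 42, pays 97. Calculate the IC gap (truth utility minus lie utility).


Step 1: U(truth) = value - payment = 135 - 124 = 11
Step 2: U(lie) = allocation - payment = 42 - 97 = -55
Step 3: IC gap = 11 - (-55) = 66

66


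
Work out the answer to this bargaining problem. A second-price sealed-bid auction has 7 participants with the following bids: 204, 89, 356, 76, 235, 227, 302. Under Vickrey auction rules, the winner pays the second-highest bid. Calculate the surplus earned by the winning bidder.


Step 1: Sort bids in descending order: 356, 302, 235, 227, 204, 89, 76
Step 2: The winning bid is the highest: 356
Step 3: The payment equals the second-highest bid: 302
Step 4: Surplus = winner's bid - payment = 356 - 302 = 54

54


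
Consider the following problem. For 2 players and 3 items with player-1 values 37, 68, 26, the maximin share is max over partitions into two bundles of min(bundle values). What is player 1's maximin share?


Step 1: Item values = 37, 68, 26
Step 2: Enumerate all 2-bundle partitions and take the smaller bundle:
  Partition 1: {37} vs {68,26} -> bundles 37, 94; min = 37
  Partition 2: {68} vs {37,26} -> bundles 68, 63; min = 63
  Partition 3: {26} vs {37,68} -> bundles 26, 105; min = 26
Step 3: MMS = max(37, 63, 26) = 63

63


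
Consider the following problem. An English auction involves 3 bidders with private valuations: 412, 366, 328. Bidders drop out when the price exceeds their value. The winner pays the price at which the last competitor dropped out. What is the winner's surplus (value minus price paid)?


Step 1: Identify the highest value: 412
Step 2: Identify the second-highest value: 366
Step 3: The final price = second-highest value = 366
Step 4: Surplus = 412 - 366 = 46

46


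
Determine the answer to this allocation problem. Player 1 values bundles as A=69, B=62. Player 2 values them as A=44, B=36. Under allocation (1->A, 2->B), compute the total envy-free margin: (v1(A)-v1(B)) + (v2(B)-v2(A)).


Step 1: Player 1's margin = v1(A) - v1(B) = 69 - 62 = 7
Step 2: Player 2's margin = v2(B) - v2(A) = 36 - 44 = -8
Step 3: Total margin = 7 + -8 = -1

-1


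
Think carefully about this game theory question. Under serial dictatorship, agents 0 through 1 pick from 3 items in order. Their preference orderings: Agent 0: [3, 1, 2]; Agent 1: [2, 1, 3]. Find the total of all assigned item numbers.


Step 1: Agent 0 picks item 3
Step 2: Agent 1 picks item 2
Step 3: Sum = 3 + 2 = 5

5


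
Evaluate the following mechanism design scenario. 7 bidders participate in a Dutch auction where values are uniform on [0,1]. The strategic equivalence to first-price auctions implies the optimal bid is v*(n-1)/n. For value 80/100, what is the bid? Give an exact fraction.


Step 1: Dutch auctions are strategically equivalent to first-price auctions
Step 2: The equilibrium bid is b(v) = v*(n-1)/n
Step 3: b = 4/5 * 6/7
Step 4: b = 24/35

24/35


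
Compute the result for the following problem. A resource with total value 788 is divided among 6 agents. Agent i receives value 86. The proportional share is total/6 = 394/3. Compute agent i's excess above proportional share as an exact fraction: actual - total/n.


Step 1: Proportional share = 788/6 = 394/3
Step 2: Agent's actual allocation = 86
Step 3: Excess = 86 - 394/3 = -136/3

-136/3


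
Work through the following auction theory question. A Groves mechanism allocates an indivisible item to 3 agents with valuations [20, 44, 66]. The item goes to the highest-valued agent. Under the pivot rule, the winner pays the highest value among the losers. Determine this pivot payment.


Step 1: The efficient winner is agent 2 with value 66
Step 2: Other agents' values: [20, 44]
Step 3: Pivot payment = max(others) = 44
Step 4: The winner pays 44

44


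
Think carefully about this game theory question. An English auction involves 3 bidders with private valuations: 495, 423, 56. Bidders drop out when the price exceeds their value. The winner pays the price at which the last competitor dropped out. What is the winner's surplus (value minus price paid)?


Step 1: Identify the highest value: 495
Step 2: Identify the second-highest value: 423
Step 3: The final price = second-highest value = 423
Step 4: Surplus = 495 - 423 = 72

72


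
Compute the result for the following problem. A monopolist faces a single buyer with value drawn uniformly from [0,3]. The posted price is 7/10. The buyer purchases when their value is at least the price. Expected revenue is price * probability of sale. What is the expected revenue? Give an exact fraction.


Step 1: Posted price r = 7/10, value support [0,3]
Step 2: P(v >= r) = (3 - 7/10)/3 = 23/30
Step 3: Expected revenue = r * P(v >= r) = 7/10 * 23/30
Step 4: Revenue = 161/300

161/300


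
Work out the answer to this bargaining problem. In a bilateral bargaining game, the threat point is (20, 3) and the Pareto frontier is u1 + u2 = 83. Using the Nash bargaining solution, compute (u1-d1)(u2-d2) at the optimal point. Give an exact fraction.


Step 1: The Nash solution splits surplus symmetrically above the disagreement point
Step 2: u1 = (total + d1 - d2)/2 = (83 + 20 - 3)/2 = 50
Step 3: u2 = (total - d1 + d2)/2 = (83 - 20 + 3)/2 = 33
Step 4: Nash product = (50 - 20) * (33 - 3)
Step 5: = 30 * 30 = 900

900


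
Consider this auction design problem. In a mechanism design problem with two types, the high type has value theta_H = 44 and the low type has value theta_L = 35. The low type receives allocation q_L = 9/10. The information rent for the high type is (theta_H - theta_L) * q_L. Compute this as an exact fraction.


Step 1: theta_H - theta_L = 44 - 35 = 9
Step 2: Information rent = (theta_H - theta_L) * q_L
Step 3: = 9 * 9/10
Step 4: = 81/10

81/10


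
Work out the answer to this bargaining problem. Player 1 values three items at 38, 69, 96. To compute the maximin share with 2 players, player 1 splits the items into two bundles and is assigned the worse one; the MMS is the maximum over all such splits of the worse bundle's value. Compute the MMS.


Step 1: Item values = 38, 69, 96
Step 2: Enumerate all 2-bundle partitions and take the smaller bundle:
  Partition 1: {38} vs {69,96} -> bundles 38, 165; min = 38
  Partition 2: {69} vs {38,96} -> bundles 69, 134; min = 69
  Partition 3: {96} vs {38,69} -> bundles 96, 107; min = 96
Step 3: MMS = max(38, 69, 96) = 96

96


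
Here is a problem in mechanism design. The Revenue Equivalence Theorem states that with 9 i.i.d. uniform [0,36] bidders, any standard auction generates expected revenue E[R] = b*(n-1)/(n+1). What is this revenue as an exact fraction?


Step 1: By Revenue Equivalence, expected revenue = b*(n-1)/(n+1)
Step 2: Substituting n = 9, b = 36
Step 3: Revenue = 36*(9-1)/(9+1) = 36*8/10
Step 4: Revenue = 288/10 = 144/5

144/5


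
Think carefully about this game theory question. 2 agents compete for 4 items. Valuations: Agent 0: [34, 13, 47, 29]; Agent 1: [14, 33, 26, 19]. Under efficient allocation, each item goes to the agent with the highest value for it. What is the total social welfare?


Step 1: For each item, find the maximum value among all agents.
Step 2: Item 0 -> Agent 0 (value 34)
Step 3: Item 1 -> Agent 1 (value 33)
Step 4: Item 2 -> Agent 0 (value 47)
Step 5: Item 3 -> Agent 0 (value 29)
Step 6: Total welfare = 34 + 33 + 47 + 29 = 143

143


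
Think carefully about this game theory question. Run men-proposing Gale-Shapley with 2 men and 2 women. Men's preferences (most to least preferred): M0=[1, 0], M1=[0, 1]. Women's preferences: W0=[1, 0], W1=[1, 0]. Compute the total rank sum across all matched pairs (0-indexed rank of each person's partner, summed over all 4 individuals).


Step 1: Run Gale-Shapley (men propose, women hold best offer):
  M0 proposes to W1; she accepts
  M1 proposes to W0; she accepts
Step 2: Final matching: W0-M1, W1-M0
Step 3: 0-indexed ranks (man's rank of his match, then woman's): 0 + 0 + 0 + 1
Step 4: Total rank sum = 1

1


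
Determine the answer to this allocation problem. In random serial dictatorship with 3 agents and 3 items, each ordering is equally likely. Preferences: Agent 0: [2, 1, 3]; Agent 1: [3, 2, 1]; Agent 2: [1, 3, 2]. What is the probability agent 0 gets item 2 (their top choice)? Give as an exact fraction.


Step 1: Agent 0 wants item 2
Step 2: There are 6 possible orderings of agents
Step 3: In 6 orderings, agent 0 gets item 2
Step 4: Probability = 6/6 = 1

1


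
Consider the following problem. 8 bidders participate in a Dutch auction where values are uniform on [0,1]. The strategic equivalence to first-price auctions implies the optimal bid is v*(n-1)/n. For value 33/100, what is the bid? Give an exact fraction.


Step 1: Dutch auctions are strategically equivalent to first-price auctions
Step 2: The equilibrium bid is b(v) = v*(n-1)/n
Step 3: b = 33/100 * 7/8
Step 4: b = 231/800

231/800


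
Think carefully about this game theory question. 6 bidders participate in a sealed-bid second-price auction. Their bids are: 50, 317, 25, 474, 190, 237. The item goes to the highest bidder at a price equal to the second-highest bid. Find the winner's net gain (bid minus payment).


Step 1: Sort bids in descending order: 474, 317, 237, 190, 50, 25
Step 2: The winning bid is the highest: 474
Step 3: The payment equals the second-highest bid: 317
Step 4: Surplus = winner's bid - payment = 474 - 317 = 157

157


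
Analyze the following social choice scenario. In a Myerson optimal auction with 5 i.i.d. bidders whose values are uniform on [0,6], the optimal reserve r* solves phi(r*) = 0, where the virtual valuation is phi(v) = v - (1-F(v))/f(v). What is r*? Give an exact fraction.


Step 1: For U[0,6], F(v) = v/6 and f(v) = 1/6
Step 2: phi(v) = v - (1 - v/6)/(1/6) = v - (6 - v) = 2v - 6
Step 3: Set phi(r*) = 0: 2r* - 6 = 0
Step 4: r* = 6/2 = 3 (the number of bidders n = 5 does not enter)

3


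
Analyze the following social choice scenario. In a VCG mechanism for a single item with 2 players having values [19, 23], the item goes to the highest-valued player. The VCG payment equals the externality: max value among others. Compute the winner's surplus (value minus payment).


Step 1: The winner is the agent with the highest value: agent 1 with value 23
Step 2: Values of other agents: [19]
Step 3: VCG payment = max of others' values = 19
Step 4: Surplus = 23 - 19 = 4

4


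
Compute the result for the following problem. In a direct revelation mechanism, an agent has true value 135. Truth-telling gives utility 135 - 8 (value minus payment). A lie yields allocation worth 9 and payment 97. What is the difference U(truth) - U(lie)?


Step 1: U(truth) = value - payment = 135 - 8 = 127
Step 2: U(lie) = allocation - payment = 9 - 97 = -88
Step 3: IC gap = 127 - (-88) = 215

215


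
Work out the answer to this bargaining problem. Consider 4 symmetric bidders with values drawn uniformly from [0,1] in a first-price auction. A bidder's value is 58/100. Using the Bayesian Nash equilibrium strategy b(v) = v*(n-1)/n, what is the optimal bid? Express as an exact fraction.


Step 1: The symmetric BNE bidding function is b(v) = v * (n-1) / n
Step 2: Substitute v = 29/50 and n = 4
Step 3: b = 29/50 * 3/4
Step 4: b = 87/200

87/200


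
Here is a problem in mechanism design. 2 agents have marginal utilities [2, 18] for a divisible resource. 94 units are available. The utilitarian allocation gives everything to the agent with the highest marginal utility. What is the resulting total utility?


Step 1: The marginal utilities are [2, 18]
Step 2: The highest marginal utility is 18
Step 3: All 94 units go to that agent
Step 4: Total utility = 18 * 94 = 1692

1692


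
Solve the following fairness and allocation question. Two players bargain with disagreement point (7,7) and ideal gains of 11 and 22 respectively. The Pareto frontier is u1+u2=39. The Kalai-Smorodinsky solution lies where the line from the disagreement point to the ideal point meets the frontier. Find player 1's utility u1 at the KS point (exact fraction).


Step 1: At the KS point, (u1-d1)/r1 = (u2-d2)/r2 = t and u1+u2 = 39
Step 2: u1 = d1 + r1*t and u2 = d2 + r2*t, so (d1 + r1*t) + (d2 + r2*t) = 39
Step 3: t = (39 - 7 - 7)/(11 + 22) = 25/33
Step 4: u1 = d1 + r1*t = 7 + 11 * 25/33 = 46/3
Step 5: (Check: u2 = d2 + r2*t = 71/3; u1+u2 = 46/3 + 71/3 = 39, on the frontier.)

46/3


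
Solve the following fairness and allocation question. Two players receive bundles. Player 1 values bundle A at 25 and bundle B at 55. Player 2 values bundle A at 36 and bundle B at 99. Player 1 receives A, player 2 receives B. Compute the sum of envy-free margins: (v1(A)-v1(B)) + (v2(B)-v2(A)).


Step 1: Player 1's margin = v1(A) - v1(B) = 25 - 55 = -30
Step 2: Player 2's margin = v2(B) - v2(A) = 99 - 36 = 63
Step 3: Total margin = -30 + 63 = 33

33


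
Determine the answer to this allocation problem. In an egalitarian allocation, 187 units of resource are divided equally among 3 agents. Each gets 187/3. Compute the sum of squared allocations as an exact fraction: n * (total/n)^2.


Step 1: Each agent's share = 187/3
Step 2: Square of each share = (187/3)^2 = 34969/9
Step 3: Sum of squares = 3 * 34969/9 = 34969/3

34969/3


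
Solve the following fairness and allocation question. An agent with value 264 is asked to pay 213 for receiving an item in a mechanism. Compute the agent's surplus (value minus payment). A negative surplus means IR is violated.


Step 1: Surplus = value - payment = 264 - 213 = 51
Step 2: IR is satisfied (surplus >= 0)

51


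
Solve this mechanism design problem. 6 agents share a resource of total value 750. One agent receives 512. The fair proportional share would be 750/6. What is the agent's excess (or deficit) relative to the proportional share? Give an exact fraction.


Step 1: Proportional share = 750/6 = 125
Step 2: Agent's actual allocation = 512
Step 3: Excess = 512 - 125 = 387

387
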